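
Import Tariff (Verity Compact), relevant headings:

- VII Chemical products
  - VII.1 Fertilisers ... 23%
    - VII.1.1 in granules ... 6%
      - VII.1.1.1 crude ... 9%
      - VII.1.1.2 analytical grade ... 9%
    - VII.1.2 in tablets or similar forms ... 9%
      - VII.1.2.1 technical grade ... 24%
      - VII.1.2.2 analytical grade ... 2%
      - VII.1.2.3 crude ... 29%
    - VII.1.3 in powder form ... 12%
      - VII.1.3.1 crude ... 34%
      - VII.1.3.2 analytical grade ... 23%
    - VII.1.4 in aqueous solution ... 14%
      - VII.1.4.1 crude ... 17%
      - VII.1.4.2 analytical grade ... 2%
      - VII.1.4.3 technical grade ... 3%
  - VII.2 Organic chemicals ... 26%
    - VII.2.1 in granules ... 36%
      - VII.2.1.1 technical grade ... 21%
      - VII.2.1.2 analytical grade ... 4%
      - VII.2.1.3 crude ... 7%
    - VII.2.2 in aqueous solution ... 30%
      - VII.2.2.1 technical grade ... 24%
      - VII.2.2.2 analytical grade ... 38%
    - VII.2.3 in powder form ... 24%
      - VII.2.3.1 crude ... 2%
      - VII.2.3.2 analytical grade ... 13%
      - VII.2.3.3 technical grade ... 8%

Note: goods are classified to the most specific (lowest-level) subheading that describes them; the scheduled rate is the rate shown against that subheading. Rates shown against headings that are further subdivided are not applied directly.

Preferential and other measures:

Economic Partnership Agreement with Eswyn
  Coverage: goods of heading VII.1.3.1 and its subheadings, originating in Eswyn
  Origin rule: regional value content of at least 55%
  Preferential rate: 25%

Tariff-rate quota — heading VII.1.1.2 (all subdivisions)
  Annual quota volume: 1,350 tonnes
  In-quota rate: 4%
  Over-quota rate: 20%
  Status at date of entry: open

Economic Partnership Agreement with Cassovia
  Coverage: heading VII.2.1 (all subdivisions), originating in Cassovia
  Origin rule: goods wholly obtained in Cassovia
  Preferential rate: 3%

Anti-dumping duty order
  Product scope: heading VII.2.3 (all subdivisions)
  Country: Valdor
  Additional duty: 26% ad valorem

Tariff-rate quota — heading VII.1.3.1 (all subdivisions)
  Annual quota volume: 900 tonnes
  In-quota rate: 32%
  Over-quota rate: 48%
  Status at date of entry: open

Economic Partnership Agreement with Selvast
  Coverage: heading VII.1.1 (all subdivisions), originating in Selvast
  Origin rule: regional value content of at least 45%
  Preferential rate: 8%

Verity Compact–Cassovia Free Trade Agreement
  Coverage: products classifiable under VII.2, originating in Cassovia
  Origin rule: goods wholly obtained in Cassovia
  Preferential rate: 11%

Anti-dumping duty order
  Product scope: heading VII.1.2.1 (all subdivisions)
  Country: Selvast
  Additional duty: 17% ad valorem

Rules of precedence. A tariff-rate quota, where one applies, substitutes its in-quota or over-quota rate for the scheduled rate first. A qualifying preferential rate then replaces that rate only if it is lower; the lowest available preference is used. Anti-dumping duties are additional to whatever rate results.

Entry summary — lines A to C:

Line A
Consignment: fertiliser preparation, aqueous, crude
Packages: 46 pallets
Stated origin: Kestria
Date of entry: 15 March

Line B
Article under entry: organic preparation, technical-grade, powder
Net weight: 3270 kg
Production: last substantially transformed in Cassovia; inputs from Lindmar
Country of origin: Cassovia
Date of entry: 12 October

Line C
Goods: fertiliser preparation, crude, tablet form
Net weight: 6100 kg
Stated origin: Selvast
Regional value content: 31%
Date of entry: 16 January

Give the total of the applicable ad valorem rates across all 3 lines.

Line A: fertiliser → VII.1; aqueous → VII.1.4; crude → VII.1.4.1. Scheduled 17%. No special measure applies. → 17%.
Line B: organic → VII.2; powder → VII.2.3; technical-grade → VII.2.3.3. Scheduled 8%. Cassovia agreement on VII.2.1: VII.2.3.3 not covered; Cassovia agreement on VII.2: not wholly obtained. → 8%.
Line C: fertiliser → VII.1; tablet form → VII.1.2; crude → VII.1.2.3. Scheduled 29%. Selvast agreement on VII.1.1: VII.1.2.3 not covered. → 29%.
Sum: 17% + 8% + 29% = 54%.

54%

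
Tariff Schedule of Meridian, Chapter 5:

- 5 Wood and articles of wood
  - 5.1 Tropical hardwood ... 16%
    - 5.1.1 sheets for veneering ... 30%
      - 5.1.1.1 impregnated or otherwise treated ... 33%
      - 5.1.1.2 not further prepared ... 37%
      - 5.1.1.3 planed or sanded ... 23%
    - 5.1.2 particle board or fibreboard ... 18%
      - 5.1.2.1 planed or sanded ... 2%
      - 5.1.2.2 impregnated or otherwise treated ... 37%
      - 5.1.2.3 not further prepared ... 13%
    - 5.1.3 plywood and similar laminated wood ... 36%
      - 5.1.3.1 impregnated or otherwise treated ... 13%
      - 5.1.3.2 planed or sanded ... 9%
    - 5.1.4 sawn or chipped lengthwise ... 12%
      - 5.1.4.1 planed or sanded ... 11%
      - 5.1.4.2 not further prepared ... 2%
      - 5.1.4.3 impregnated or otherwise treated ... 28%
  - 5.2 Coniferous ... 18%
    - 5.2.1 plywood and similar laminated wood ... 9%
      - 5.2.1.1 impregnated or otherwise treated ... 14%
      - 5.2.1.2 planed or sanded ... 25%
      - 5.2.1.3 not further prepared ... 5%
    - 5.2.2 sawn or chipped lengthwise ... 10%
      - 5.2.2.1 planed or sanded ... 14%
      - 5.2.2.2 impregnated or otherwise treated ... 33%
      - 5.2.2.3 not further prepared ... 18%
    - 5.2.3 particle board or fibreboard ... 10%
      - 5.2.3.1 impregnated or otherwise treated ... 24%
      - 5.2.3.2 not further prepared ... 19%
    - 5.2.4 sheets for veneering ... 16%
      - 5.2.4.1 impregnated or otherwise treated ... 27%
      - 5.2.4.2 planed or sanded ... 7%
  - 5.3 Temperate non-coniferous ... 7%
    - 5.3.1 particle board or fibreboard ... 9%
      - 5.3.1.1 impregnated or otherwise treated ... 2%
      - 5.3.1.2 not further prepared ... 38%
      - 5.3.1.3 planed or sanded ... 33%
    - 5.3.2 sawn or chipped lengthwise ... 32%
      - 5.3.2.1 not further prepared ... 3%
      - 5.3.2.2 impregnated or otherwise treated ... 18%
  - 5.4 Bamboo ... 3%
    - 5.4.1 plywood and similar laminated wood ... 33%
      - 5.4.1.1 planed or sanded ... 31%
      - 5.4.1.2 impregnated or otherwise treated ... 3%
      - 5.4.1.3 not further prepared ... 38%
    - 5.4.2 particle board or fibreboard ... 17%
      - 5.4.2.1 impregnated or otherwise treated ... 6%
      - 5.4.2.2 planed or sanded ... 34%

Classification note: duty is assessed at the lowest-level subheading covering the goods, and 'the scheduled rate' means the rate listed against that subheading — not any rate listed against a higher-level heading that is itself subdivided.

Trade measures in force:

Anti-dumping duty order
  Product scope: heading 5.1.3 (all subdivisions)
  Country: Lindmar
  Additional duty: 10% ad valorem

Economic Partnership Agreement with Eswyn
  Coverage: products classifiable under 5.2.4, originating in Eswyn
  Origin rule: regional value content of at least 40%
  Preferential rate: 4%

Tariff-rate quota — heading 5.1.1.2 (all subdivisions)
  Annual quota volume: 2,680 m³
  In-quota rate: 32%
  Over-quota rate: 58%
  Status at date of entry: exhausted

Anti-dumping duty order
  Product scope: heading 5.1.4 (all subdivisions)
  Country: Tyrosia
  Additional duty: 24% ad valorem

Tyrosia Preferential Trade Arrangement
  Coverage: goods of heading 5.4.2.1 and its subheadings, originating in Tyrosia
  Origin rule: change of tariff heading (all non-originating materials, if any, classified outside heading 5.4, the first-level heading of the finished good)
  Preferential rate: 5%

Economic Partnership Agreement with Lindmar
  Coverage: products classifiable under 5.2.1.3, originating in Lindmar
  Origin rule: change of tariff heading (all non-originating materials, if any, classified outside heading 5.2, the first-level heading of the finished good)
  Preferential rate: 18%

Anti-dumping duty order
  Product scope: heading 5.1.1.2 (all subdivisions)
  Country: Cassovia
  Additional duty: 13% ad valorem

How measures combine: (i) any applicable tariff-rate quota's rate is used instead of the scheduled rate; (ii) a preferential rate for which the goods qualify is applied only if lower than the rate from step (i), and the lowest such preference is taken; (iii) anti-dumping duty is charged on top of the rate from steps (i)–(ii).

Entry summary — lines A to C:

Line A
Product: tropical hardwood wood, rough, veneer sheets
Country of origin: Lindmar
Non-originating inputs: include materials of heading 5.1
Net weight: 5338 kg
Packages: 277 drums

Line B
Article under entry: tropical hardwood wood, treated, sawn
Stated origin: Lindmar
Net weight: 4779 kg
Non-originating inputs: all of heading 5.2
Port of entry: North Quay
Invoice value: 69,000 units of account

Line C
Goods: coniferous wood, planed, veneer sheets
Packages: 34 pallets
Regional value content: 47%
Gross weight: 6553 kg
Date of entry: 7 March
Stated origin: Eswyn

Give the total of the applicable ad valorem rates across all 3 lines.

90%

Line A: tropical hardwood → 5.1; veneer sheets → 5.1.1; rough → 5.1.1.2. Scheduled 37%. quota on 5.1.1.2 exhausted → over-quota 58%; Lindmar agreement on 5.2.1.3: 5.1.1.2 not covered. → 58%.
Line B: tropical hardwood → 5.1; sawn → 5.1.4; treated → 5.1.4.3. Scheduled 28%. Lindmar agreement on 5.2.1.3: 5.1.4.3 not covered. → 28%.
Line C: coniferous → 5.2; veneer sheets → 5.2.4; planed → 5.2.4.2. Scheduled 7%. Eswyn agreement on 5.2.4: RVC ≥ 40% → 4% available; preferential 4%. → 4%.
Sum: 58% + 28% + 4% = 90%.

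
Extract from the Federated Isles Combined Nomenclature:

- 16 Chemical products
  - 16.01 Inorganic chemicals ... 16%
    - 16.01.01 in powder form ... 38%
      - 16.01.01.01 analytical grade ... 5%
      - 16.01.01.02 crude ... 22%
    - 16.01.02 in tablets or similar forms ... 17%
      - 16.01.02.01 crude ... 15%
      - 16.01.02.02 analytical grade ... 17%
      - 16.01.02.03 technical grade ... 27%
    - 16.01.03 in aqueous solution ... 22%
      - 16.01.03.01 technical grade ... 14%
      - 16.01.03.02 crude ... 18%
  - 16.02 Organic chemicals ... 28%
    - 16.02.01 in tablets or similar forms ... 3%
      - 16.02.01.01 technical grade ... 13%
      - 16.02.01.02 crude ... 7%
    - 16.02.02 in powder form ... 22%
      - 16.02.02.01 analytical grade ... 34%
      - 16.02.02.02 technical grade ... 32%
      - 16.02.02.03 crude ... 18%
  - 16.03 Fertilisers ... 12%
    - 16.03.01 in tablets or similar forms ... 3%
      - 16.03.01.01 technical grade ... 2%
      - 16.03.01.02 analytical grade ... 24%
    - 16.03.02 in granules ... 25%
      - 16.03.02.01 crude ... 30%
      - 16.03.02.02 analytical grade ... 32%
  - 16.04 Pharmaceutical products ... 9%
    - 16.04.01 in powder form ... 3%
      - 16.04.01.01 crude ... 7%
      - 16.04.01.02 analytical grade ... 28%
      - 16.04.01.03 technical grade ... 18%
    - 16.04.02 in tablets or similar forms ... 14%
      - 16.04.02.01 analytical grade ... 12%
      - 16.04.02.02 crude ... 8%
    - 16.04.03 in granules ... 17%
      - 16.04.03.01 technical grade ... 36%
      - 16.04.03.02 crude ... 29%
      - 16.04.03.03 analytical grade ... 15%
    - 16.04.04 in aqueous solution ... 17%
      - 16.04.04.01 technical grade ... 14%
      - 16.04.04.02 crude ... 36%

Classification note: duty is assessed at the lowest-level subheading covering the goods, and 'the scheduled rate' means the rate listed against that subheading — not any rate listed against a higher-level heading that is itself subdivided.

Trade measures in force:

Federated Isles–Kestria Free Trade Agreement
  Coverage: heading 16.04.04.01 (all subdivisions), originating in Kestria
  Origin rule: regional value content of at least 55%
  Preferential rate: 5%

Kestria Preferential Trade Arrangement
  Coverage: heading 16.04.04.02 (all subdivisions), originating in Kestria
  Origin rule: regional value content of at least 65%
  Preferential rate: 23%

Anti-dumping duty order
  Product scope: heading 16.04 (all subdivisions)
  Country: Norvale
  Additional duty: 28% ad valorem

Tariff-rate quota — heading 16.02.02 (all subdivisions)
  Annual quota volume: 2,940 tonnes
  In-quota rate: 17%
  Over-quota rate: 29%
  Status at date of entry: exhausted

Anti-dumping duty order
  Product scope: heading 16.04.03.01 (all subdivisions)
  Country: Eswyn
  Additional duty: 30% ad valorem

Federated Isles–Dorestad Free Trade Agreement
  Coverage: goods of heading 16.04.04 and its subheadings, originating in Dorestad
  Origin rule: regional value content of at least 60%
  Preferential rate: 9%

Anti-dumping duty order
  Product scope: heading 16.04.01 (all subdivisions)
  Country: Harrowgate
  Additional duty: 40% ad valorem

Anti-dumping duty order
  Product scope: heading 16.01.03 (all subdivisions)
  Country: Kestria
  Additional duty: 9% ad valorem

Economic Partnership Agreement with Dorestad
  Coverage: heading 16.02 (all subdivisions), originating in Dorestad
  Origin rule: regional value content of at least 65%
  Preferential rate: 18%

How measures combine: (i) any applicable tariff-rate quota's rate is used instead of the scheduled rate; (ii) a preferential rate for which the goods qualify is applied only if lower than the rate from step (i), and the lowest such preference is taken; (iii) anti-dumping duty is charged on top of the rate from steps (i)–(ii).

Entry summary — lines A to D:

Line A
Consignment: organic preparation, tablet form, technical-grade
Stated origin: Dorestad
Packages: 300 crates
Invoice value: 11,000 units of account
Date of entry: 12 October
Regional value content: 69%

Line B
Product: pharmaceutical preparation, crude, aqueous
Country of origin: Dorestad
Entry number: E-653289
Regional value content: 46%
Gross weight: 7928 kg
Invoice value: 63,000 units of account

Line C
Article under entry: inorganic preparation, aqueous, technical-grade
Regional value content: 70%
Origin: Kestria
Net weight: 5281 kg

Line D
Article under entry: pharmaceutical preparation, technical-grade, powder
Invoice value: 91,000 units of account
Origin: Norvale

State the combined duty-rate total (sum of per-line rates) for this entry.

Line A: organic → 16.02; tablet form → 16.02.01; technical-grade → 16.02.01.01. Scheduled 13%. Dorestad agreement on 16.04.04: 16.02.01.01 not covered; Dorestad agreement on 16.02: RVC ≥ 65% → 18% available; preference 18% not lower than 13% → no reduction. → 13%.
Line B: pharmaceutical → 16.04; aqueous → 16.04.04; crude → 16.04.04.02. Scheduled 36%. Dorestad agreement on 16.04.04: RVC < 60%; Dorestad agreement on 16.02: 16.04.04.02 not covered. → 36%.
Line C: inorganic → 16.01; aqueous → 16.01.03; technical-grade → 16.01.03.01. Scheduled 14%. Kestria agreement on 16.04.04.01: 16.01.03.01 not covered; Kestria agreement on 16.04.04.02: 16.01.03.01 not covered; anti-dumping (Kestria, 16.01.03): +9%; total 14% + 9% = 23%. → 23%.
Line D: pharmaceutical → 16.04; powder → 16.04.01; technical-grade → 16.04.01.03. Scheduled 18%. anti-dumping (Norvale, 16.04): +28%; total 18% + 28% = 46%. → 46%.
Sum: 13% + 36% + 23% + 46% = 118%.

118%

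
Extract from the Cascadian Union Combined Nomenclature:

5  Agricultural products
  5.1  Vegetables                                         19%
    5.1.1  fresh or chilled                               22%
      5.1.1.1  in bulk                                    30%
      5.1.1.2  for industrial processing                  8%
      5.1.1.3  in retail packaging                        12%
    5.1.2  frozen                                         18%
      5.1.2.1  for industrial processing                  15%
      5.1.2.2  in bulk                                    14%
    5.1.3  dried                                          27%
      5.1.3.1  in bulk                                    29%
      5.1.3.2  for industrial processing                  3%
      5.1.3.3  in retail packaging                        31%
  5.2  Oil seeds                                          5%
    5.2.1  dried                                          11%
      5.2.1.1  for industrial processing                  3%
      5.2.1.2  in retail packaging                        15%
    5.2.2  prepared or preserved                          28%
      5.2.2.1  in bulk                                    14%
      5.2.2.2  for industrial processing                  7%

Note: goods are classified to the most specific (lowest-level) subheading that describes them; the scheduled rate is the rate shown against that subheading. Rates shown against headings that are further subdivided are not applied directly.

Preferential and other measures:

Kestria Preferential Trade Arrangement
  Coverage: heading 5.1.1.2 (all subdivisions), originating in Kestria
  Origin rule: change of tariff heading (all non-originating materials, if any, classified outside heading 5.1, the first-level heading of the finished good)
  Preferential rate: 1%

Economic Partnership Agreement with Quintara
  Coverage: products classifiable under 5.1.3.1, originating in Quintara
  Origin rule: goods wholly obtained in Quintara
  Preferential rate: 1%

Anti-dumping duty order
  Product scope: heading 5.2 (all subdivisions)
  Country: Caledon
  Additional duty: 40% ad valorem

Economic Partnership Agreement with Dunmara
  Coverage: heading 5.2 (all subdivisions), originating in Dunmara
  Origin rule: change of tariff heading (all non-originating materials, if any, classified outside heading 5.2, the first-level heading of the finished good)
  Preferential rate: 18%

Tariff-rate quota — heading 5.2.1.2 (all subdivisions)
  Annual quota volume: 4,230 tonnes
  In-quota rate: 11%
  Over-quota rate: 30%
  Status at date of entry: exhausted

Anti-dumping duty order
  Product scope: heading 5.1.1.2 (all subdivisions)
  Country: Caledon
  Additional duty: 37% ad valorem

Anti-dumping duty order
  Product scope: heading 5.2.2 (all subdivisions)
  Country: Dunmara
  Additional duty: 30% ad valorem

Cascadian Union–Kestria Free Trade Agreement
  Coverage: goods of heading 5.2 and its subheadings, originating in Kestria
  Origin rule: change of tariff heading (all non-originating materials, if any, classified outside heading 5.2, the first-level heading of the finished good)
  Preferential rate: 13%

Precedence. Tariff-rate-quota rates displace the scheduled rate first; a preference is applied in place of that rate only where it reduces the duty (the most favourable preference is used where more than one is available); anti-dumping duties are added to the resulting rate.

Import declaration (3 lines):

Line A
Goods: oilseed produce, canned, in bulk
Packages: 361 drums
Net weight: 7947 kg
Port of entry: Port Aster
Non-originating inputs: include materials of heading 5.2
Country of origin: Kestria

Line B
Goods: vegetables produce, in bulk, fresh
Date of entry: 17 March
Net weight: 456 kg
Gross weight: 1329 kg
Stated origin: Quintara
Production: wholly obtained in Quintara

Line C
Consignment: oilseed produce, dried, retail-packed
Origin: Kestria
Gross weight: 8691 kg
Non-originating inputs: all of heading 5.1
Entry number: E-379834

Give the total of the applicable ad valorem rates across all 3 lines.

Line A: oilseed → 5.2; canned → 5.2.2; in bulk → 5.2.2.1. Scheduled 14%. Kestria agreement on 5.1.1.2: 5.2.2.1 not covered; Kestria agreement on 5.2: CTH not met. → 14%.
Line B: vegetables → 5.1; fresh → 5.1.1; in bulk → 5.1.1.1. Scheduled 30%. Quintara agreement on 5.1.3.1: 5.1.1.1 not covered. → 30%.
Line C: oilseed → 5.2; dried → 5.2.1; retail-packed → 5.2.1.2. Scheduled 15%. quota on 5.2.1.2 exhausted → over-quota 30%; Kestria agreement on 5.1.1.2: 5.2.1.2 not covered; Kestria agreement on 5.2: CTH met → 13% available; preferential 13%. → 13%.
Sum: 14% + 30% + 13% = 57%.

57%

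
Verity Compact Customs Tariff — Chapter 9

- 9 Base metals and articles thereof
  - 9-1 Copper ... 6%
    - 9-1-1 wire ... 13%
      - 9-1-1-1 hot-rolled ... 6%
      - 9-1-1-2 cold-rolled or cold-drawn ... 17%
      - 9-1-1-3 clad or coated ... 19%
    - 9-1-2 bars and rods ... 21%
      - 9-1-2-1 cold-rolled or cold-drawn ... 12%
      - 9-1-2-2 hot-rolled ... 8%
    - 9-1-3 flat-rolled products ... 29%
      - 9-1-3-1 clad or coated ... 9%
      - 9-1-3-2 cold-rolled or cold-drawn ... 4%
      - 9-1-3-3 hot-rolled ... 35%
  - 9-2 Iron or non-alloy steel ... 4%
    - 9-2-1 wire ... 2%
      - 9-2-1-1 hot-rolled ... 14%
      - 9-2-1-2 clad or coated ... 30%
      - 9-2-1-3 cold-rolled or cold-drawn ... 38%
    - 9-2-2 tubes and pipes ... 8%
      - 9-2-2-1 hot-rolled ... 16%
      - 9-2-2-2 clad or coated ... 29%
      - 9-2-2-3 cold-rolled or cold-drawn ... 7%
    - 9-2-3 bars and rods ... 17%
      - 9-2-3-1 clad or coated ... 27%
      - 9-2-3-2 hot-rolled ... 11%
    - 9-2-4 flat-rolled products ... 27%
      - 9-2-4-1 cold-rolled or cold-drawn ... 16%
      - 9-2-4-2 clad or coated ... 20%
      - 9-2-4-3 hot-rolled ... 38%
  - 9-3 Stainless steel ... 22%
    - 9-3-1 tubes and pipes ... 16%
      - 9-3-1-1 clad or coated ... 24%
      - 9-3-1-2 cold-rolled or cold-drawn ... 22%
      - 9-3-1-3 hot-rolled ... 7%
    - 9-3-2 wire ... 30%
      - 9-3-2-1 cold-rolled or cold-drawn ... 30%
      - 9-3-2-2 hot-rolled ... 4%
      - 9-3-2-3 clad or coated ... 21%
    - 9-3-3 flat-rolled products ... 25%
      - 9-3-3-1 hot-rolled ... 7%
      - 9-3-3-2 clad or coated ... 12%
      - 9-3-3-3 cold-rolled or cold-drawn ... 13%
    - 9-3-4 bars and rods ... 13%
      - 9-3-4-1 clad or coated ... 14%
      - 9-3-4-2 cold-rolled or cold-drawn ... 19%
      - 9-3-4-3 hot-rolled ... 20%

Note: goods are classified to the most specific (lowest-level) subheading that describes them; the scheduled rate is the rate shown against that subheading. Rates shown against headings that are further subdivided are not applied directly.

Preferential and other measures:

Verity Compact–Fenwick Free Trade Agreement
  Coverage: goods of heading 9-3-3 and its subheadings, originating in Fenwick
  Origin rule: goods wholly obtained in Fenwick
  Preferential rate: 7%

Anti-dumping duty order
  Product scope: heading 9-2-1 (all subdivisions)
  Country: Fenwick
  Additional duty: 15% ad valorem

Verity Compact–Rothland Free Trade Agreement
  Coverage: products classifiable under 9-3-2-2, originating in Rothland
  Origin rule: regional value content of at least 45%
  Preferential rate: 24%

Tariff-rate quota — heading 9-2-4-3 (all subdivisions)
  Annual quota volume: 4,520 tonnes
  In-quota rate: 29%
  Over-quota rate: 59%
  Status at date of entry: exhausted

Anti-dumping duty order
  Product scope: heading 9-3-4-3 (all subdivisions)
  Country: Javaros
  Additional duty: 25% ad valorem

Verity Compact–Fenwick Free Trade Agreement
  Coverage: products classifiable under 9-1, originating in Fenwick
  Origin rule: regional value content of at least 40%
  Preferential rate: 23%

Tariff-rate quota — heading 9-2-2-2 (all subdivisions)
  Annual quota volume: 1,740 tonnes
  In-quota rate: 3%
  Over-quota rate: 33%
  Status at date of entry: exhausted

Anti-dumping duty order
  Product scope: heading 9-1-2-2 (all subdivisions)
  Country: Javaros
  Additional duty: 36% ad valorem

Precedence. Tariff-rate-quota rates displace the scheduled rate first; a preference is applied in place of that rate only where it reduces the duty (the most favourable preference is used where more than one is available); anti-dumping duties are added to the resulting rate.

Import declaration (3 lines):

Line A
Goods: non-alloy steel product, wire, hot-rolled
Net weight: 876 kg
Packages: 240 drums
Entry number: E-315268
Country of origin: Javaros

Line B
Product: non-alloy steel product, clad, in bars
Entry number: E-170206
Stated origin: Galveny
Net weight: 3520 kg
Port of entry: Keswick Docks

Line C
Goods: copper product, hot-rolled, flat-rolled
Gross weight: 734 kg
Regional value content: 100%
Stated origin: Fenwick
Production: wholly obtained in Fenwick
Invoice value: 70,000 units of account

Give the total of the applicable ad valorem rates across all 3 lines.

Line A: non-alloy steel → 9-2; wire → 9-2-1; hot-rolled → 9-2-1-1. Scheduled 14%. No special measure applies. → 14%.
Line B: non-alloy steel → 9-2; in bars → 9-2-3; clad → 9-2-3-1. Scheduled 27%. No special measure applies. → 27%.
Line C: copper → 9-1; flat-rolled → 9-1-3; hot-rolled → 9-1-3-3. Scheduled 35%. Fenwick agreement on 9-3-3: 9-1-3-3 not covered; Fenwick agreement on 9-1: RVC ≥ 40% → 23% available; preferential 23%. → 23%.
Sum: 14% + 27% + 23% = 64%.

64%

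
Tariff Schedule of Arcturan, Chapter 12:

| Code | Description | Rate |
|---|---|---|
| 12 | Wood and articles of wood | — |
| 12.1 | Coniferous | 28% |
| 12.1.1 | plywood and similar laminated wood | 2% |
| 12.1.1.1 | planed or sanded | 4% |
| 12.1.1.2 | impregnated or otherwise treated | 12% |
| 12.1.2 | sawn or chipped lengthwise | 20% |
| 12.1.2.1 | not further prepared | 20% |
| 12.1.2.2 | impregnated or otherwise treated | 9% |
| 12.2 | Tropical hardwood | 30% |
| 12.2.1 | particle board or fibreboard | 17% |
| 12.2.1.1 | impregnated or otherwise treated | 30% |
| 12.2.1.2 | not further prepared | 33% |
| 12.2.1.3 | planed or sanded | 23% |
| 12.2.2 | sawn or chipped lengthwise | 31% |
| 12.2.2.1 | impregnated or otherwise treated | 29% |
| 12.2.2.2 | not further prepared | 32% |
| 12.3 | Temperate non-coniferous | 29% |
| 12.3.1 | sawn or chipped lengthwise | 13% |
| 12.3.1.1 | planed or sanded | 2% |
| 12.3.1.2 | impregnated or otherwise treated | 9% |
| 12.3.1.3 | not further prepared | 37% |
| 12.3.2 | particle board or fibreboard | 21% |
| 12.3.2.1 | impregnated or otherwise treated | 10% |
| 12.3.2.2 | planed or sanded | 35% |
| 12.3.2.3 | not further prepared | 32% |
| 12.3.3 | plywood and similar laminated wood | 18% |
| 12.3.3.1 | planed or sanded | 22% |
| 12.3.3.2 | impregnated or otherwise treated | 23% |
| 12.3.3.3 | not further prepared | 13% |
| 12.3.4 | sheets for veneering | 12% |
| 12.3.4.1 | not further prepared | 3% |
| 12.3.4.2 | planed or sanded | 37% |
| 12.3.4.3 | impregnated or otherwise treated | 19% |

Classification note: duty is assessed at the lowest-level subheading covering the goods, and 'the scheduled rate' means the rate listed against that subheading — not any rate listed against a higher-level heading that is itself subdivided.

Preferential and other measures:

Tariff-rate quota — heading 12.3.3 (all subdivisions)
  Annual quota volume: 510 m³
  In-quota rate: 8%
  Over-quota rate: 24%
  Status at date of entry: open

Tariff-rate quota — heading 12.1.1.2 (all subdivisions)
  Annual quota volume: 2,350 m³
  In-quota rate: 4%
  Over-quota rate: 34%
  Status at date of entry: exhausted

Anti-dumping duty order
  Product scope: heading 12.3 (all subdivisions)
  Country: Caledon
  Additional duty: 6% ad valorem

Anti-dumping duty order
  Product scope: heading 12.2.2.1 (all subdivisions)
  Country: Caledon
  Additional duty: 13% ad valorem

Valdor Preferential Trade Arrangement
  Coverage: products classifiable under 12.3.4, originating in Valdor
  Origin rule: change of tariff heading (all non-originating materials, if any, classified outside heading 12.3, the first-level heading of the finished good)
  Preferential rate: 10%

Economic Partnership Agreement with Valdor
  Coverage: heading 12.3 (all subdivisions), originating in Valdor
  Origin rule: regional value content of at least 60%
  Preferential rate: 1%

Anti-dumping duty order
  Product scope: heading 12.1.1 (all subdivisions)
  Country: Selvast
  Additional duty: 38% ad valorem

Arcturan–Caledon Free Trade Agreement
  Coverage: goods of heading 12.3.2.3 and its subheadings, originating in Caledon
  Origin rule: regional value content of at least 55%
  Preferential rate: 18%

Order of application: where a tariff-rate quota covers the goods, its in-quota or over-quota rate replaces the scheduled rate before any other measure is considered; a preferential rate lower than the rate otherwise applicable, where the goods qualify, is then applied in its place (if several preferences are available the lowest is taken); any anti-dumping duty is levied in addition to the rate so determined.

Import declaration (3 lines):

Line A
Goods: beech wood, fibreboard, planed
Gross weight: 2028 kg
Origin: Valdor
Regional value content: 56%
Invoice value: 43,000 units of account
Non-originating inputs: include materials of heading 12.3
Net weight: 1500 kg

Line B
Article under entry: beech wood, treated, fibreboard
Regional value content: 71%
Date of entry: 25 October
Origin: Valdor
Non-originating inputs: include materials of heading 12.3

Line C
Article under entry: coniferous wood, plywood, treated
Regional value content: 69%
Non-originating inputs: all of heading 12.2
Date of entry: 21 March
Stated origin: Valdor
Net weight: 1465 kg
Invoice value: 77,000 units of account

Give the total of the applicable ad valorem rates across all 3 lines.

Line A: beech → 12.3; fibreboard → 12.3.2; planed → 12.3.2.2. Scheduled 35%. Valdor agreement on 12.3.4: 12.3.2.2 not covered; Valdor agreement on 12.3: RVC < 60%. → 35%.
Line B: beech → 12.3; fibreboard → 12.3.2; treated → 12.3.2.1. Scheduled 10%. Valdor agreement on 12.3.4: 12.3.2.1 not covered; Valdor agreement on 12.3: RVC ≥ 60% → 1% available; preferential 1%. → 1%.
Line C: coniferous → 12.1; plywood → 12.1.1; treated → 12.1.1.2. Scheduled 12%. quota on 12.1.1.2 exhausted → over-quota 34%; Valdor agreement on 12.3.4: 12.1.1.2 not covered; Valdor agreement on 12.3: 12.1.1.2 not covered. → 34%.
Sum: 35% + 1% + 34% = 70%.

70%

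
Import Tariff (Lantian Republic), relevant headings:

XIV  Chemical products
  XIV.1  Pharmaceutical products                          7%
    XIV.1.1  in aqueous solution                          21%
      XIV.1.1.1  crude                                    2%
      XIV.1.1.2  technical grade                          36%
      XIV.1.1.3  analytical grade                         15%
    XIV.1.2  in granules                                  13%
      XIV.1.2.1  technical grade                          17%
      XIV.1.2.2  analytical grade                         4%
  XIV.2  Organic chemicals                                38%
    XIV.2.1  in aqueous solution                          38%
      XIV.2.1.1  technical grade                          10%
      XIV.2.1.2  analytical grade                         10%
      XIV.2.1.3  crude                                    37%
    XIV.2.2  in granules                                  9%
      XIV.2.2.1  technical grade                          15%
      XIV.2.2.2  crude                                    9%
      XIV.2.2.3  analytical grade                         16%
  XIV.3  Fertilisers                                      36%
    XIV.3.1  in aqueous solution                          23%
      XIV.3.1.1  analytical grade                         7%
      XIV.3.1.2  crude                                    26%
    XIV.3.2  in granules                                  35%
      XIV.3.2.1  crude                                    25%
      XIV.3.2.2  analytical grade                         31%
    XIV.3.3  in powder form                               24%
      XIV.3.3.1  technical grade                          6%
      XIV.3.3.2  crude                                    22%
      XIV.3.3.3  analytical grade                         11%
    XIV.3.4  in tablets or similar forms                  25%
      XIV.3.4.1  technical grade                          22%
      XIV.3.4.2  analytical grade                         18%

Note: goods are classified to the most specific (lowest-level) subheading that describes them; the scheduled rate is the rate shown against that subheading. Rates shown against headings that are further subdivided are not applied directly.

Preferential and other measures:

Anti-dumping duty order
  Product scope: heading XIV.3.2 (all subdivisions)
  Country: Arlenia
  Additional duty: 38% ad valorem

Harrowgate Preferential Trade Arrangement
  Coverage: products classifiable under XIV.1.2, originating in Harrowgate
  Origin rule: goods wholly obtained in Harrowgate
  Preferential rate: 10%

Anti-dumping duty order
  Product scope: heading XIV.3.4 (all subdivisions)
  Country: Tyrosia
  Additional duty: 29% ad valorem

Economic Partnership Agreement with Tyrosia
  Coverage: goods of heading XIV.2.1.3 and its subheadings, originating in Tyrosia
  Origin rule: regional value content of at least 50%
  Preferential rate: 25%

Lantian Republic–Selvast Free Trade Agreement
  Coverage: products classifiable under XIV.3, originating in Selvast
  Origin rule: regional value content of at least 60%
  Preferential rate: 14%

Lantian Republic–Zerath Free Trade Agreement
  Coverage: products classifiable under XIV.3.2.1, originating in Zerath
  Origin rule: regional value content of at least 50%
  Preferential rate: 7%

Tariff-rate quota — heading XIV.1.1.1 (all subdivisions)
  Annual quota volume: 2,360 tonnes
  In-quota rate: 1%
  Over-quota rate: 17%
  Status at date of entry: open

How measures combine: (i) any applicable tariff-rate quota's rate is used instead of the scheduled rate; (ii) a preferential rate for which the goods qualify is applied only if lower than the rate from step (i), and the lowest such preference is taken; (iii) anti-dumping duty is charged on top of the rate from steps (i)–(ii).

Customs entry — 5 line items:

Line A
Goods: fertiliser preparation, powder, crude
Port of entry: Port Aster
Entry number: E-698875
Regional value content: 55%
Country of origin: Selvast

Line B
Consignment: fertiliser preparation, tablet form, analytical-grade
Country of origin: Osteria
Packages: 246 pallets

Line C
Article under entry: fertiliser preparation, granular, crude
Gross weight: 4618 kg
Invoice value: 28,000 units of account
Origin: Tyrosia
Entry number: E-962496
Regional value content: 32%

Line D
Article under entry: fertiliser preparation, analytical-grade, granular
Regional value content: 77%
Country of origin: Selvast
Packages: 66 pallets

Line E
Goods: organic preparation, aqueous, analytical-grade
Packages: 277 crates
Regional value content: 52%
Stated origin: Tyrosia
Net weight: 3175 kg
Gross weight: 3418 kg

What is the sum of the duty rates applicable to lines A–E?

Line A: fertiliser → XIV.3; powder → XIV.3.3; crude → XIV.3.3.2. Scheduled 22%. Selvast agreement on XIV.3: RVC < 60%. → 22%.
Line B: fertiliser → XIV.3; tablet form → XIV.3.4; analytical-grade → XIV.3.4.2. Scheduled 18%. No special measure applies. → 18%.
Line C: fertiliser → XIV.3; granular → XIV.3.2; crude → XIV.3.2.1. Scheduled 25%. Tyrosia agreement on XIV.2.1.3: XIV.3.2.1 not covered. → 25%.
Line D: fertiliser → XIV.3; granular → XIV.3.2; analytical-grade → XIV.3.2.2. Scheduled 31%. Selvast agreement on XIV.3: RVC ≥ 60% → 14% available; preferential 14%. → 14%.
Line E: organic → XIV.2; aqueous → XIV.2.1; analytical-grade → XIV.2.1.2. Scheduled 10%. Tyrosia agreement on XIV.2.1.3: XIV.2.1.2 not covered. → 10%.
Sum: 22% + 18% + 25% + 14% + 10% = 89%.

89%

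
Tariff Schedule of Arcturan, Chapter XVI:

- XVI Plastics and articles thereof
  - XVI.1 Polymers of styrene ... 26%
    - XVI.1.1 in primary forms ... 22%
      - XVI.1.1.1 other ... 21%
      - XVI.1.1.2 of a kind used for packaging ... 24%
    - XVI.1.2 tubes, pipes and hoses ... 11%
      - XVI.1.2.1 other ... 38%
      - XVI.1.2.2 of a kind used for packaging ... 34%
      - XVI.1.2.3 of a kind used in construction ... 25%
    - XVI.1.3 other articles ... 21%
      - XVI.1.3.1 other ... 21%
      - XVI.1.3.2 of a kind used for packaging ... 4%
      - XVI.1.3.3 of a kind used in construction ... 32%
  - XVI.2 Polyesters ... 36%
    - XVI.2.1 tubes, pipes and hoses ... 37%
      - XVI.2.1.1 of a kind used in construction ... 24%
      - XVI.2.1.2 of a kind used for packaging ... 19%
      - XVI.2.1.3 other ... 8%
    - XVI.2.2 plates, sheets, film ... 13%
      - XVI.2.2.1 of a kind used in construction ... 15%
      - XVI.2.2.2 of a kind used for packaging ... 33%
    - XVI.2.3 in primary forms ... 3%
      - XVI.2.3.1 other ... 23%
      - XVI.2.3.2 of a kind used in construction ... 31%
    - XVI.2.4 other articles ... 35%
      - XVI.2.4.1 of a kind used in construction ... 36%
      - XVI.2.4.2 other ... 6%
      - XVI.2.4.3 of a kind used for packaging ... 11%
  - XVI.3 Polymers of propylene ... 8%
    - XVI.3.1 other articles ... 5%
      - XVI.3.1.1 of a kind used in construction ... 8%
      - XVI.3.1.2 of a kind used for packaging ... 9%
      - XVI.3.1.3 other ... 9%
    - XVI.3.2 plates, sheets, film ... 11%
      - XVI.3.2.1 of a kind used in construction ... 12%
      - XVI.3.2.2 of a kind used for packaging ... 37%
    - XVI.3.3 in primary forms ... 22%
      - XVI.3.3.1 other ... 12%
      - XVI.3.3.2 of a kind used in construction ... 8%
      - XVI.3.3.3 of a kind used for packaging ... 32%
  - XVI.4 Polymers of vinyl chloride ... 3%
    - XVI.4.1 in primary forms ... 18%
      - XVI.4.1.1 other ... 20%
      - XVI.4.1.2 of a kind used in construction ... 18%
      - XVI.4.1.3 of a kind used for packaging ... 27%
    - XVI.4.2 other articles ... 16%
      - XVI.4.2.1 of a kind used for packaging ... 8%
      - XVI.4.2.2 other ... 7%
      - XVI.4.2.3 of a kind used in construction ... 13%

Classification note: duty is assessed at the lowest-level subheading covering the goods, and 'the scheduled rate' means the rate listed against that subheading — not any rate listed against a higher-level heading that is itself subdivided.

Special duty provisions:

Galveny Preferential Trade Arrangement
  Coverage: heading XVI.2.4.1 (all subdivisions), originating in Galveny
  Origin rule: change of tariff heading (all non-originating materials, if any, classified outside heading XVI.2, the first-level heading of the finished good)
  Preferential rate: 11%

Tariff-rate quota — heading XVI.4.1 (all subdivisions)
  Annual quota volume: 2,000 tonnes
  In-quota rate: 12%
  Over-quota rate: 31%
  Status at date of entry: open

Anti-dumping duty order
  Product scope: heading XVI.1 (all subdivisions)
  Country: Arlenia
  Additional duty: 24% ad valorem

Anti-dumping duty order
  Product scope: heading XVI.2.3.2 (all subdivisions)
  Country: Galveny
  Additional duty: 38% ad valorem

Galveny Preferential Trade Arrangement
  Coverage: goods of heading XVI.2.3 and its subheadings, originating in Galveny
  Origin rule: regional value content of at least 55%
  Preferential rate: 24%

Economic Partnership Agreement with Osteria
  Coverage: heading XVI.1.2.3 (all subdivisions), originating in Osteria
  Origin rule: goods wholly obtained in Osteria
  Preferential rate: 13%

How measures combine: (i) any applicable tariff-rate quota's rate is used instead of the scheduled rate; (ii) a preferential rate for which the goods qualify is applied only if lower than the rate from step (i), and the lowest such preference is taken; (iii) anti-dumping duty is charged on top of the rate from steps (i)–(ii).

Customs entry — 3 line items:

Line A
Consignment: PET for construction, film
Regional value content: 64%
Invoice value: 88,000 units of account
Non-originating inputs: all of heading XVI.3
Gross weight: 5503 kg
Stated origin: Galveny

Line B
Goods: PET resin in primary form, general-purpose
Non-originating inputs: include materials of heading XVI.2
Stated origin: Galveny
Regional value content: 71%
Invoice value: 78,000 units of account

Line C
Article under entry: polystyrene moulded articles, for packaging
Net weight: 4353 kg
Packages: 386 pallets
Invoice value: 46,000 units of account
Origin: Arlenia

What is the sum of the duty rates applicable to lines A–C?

Line A: PET → XVI.2; film → XVI.2.2; for construction → XVI.2.2.1. Scheduled 15%. Galveny agreement on XVI.2.4.1: XVI.2.2.1 not covered; Galveny agreement on XVI.2.3: XVI.2.2.1 not covered. → 15%.
Line B: PET → XVI.2; resin in primary form → XVI.2.3; general-purpose → XVI.2.3.1. Scheduled 23%. Galveny agreement on XVI.2.4.1: XVI.2.3.1 not covered; Galveny agreement on XVI.2.3: RVC ≥ 55% → 24% available; preference 24% not lower than 23% → no reduction. → 23%.
Line C: polystyrene → XVI.1; moulded articles → XVI.1.3; for packaging → XVI.1.3.2. Scheduled 4%. anti-dumping (Arlenia, XVI.1): +24%; total 4% + 24% = 28%. → 28%.
Sum: 15% + 23% + 28% = 66%.

66%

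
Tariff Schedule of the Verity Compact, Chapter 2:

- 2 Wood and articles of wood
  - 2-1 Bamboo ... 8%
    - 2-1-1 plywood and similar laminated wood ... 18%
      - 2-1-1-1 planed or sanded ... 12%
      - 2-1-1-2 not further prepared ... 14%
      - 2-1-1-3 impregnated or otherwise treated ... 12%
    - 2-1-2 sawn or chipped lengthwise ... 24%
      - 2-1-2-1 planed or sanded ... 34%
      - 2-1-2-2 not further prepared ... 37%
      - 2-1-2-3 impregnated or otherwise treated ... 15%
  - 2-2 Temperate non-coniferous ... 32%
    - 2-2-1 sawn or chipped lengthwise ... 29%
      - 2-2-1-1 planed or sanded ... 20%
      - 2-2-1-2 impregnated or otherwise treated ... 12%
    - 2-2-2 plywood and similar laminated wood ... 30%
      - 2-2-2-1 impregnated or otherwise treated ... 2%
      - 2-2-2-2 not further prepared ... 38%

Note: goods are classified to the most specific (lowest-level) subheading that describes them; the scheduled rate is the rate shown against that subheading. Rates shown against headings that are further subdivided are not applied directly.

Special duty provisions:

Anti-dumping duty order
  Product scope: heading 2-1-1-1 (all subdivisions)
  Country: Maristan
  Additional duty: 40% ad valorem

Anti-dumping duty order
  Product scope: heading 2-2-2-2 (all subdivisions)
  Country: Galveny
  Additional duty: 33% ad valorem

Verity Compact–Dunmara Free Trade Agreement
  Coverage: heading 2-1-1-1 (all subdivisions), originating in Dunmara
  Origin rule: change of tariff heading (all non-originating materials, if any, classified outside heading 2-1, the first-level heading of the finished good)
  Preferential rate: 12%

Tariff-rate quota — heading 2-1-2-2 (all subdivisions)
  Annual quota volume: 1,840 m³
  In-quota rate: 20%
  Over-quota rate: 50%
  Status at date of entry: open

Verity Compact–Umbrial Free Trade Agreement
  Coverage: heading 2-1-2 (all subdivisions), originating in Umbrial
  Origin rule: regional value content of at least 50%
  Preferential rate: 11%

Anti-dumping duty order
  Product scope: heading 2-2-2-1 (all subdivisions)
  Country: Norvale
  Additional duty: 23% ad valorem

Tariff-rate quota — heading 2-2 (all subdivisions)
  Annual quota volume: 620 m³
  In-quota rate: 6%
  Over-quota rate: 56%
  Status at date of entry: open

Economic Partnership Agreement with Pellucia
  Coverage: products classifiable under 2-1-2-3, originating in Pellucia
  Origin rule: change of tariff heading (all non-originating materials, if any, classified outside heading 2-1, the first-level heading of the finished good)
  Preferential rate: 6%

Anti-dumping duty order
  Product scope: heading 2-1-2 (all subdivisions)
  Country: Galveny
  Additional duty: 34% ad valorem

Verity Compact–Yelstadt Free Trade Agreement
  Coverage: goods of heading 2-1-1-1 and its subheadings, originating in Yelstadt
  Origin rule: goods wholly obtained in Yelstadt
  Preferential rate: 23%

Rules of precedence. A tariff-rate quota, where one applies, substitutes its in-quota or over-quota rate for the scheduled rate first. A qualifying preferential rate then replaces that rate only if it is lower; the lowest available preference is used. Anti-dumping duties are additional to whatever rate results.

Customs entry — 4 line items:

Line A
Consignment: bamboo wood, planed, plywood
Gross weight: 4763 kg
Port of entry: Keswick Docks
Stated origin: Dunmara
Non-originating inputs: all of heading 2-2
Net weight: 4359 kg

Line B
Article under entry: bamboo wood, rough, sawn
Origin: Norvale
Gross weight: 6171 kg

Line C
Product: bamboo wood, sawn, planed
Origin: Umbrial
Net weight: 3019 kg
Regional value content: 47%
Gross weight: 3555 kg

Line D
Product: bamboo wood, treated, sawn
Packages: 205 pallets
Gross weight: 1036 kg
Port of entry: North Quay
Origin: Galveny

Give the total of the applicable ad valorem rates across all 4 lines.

115%

Line A: bamboo → 2-1; plywood → 2-1-1; planed → 2-1-1-1. Scheduled 12%. Dunmara agreement on 2-1-1-1: CTH met → 12% available; preference 12% not lower than 12% → no reduction. → 12%.
Line B: bamboo → 2-1; sawn → 2-1-2; rough → 2-1-2-2. Scheduled 37%. quota on 2-1-2-2 open → in-quota 20%. → 20%.
Line C: bamboo → 2-1; sawn → 2-1-2; planed → 2-1-2-1. Scheduled 34%. Umbrial agreement on 2-1-2: RVC < 50%. → 34%.
Line D: bamboo → 2-1; sawn → 2-1-2; treated → 2-1-2-3. Scheduled 15%. anti-dumping (Galveny, 2-1-2): +34%; total 15% + 34% = 49%. → 49%.
Sum: 12% + 20% + 34% + 49% = 115%.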